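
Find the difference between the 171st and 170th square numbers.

341

n² − (n−1)² = 2n − 1, so 171² − 170² = 2·171 − 1 = 341.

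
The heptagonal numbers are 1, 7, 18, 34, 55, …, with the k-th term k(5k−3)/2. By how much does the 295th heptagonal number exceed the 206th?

111339

295·(5·295 − 3)/2 = 217120 and 206·(5·206 − 3)/2 = 105781.
Difference: 217120 − 105781 = 111339.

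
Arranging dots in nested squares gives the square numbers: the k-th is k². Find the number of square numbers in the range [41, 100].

The n-th square number is n².
Smallest index with value ≥ 41: n = 7 (giving 49).
Largest index with value ≤ 100: n = 10 (giving 100).
Indices 7 through 10: 4 terms.

4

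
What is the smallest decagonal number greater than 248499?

249250

Solve n(4n−3) > 248499 for integer n.
The largest n with value ≤ 248499 is 249 (since 247257 ≤ 248499 < 249250), so the first above is n = 250, value 249250.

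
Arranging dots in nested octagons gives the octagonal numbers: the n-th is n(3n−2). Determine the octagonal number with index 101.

The 101st octagonal number is n(3n−2) with n = 101.
101·(3·101 − 2) = 101·301 = 30401.

30401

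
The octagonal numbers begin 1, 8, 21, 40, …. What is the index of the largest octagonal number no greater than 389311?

Solve n(3n−2) ≤ 389311 for integer n.
n = 360 gives 388080 ≤ 389311, while n = 361 gives 390241 > 389311; so the answer is index 360.

360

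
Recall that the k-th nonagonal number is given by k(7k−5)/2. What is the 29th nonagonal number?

29·(7·29 − 5)/2 = 29·198/2 = 29·99 = 2871.

2871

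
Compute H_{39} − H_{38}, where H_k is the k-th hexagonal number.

153

Consecutive hexagonal numbers differ by 4n − 3: here 4·39 − 3 = 153.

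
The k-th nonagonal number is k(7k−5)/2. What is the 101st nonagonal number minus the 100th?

701

Consecutive nonagonal numbers differ by 7n − 6: here 7·101 − 6 = 701.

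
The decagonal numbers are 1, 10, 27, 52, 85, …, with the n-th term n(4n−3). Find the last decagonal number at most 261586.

Solve n(4n−3) ≤ 261586 for integer n.
n = 256 gives 261376 ≤ 261586, while n = 257 gives 263425 > 261586; so the answer is 261376.

261376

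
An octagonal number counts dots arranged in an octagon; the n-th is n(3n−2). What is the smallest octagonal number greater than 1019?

1045

Solve n(3n−2) > 1019 for integer n.
The largest n with value ≤ 1019 is 18 (since 936 ≤ 1019 < 1045), so the first above is n = 19, value 1045.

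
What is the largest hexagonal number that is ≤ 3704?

3655

Solve n(2n−1) ≤ 3704 for integer n.
n = 43 gives 3655 ≤ 3704, while n = 44 gives 3828 > 3704; so the answer is 3655.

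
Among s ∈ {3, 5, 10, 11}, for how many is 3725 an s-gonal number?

1

s = 3: P(3, 85) = 3655 and P(3, 86) = 3741; 3725 is not s-gonal.
s = 5: P(5, 50) = 3725. ✓
s = 10: P(10, 30) = 3510 and P(10, 31) = 3751; 3725 is not s-gonal.
s = 11: P(11, 29) = 3683 and P(11, 30) = 3945; 3725 is not s-gonal.
Hits: s ∈ {5} → 1.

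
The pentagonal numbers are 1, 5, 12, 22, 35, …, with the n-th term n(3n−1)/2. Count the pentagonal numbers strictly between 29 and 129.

The n-th pentagonal number is n(3n−1)/2.
Smallest index with value > 29: n = 5 (giving 35).
Largest index with value < 129: n = 9 (giving 117).
Indices 5 through 9: 5 terms.

5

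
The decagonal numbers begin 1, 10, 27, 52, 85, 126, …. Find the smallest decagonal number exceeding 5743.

Solve n(4n−3) > 5743 for integer n.
The largest n with value ≤ 5743 is 38 (since 5662 ≤ 5743 < 5967), so the first above is n = 39, value 5967.

5967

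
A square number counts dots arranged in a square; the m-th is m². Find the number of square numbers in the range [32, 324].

The n-th square number is n².
Smallest index with value ≥ 32: n = 6 (giving 36).
Largest index with value ≤ 324: n = 18 (giving 324).
Indices 6 through 18: 13 terms.

13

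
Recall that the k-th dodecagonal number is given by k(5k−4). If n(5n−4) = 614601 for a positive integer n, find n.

351

Set n(5n−4) = 614601, giving 5n² − 4n − 614601 = 0.
So n = (4 + 3506) / 10 = 3510/10 = 351.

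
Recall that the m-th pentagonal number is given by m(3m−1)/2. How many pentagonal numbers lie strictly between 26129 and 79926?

The n-th pentagonal number is n(3n−1)/2.
Smallest index with value > 26129: n = 133 (giving 26467).
Largest index with value < 79926: n = 230 (giving 79235).
Indices 133 through 230: 98 terms.

98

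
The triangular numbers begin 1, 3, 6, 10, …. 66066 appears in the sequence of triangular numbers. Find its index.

363

Set n(n+1)/2 = 66066, giving n² + n − 132132 = 0.
The discriminant is 1 + 8·66066 = 528529, and √528529 = 727.
So n = (-1 + 727) / 2 = 726/2 = 363.
Check: 363·364/2 = 66066. ✓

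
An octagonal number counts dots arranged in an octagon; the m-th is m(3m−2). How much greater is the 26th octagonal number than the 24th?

296

26·(3·26 − 2) = 1976 and 24·(3·24 − 2) = 1680.
Difference: 1976 − 1680 = 296.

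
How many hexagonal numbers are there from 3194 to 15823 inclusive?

The n-th hexagonal number is n(2n−1).
Smallest index with value ≥ 3194: n = 41 (giving 3321).
Largest index with value ≤ 15823: n = 89 (giving 15753).
Indices 41 through 89: 49 terms.

49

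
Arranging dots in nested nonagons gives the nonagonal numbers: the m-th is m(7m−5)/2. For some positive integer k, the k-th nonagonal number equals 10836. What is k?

56

Set n(7n−5)/2 = 10836, giving 7n² − 5n − 21672 = 0.
The discriminant is 25 + 56·10836 = 606841, and √606841 = 779.
So n = (5 + 779) / 14 = 784/14 = 56.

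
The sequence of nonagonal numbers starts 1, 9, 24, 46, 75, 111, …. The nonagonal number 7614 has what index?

Set n(7n−5)/2 = 7614, giving 7n² − 5n − 15228 = 0.
The discriminant is 25 + 56·7614 = 426409, and √426409 = 653.
So n = (5 + 653) / 14 = 658/14 = 47.

47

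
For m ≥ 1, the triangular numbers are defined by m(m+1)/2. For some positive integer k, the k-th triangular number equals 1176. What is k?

Set n(n+1)/2 = 1176, giving n² + n − 2352 = 0.
The discriminant is 1 + 8·1176 = 9409, and √9409 = 97.
So n = (-1 + 97) / 2 = 96/2 = 48.

48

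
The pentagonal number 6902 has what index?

68

Set n(3n−1)/2 = 6902, giving 3n² − n − 13804 = 0.
The discriminant is 1 + 24·6902 = 165649, and √165649 = 407.
So n = (1 + 407) / 6 = 408/6 = 68.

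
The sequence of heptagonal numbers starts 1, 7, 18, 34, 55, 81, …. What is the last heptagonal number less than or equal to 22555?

Solve n(5n−3)/2 ≤ 22555 for integer n.
n = 95 gives 22420 ≤ 22555, while n = 96 gives 22896 > 22555; so the answer is 22420.

22420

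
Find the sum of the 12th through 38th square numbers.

18513

Σ_{i=12}^{38} i² = 19019 − 506 = 18513.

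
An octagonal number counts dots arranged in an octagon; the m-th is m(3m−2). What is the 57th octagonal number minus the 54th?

57·(3·57 − 2) = 9633 and 54·(3·54 − 2) = 8640.
Difference: 9633 − 8640 = 993.

993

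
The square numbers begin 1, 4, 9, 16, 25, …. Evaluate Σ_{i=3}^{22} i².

3790

Σ_{i=3}^{22} i² = 3795 − 5 = 3790.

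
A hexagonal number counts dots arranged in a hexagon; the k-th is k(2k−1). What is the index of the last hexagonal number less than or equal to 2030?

32

Solve n(2n−1) ≤ 2030 for integer n.
n = 32 gives 2016 ≤ 2030, while n = 33 gives 2145 > 2030; so the answer is index 32.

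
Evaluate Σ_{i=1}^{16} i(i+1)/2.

Σ i(i+1)/2 = (Σi² + Σi) / 2 over i = 1..16.
Σi = 136 and Σi² = 1496.
(1·1496 + 1·136) / 2 = 1632/2 = 816.

816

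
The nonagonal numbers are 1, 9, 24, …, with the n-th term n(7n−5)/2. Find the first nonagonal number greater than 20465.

Solve n(7n−5)/2 > 20465 for integer n.
The largest n with value ≤ 20465 is 76 (since 20026 ≤ 20465 < 20559), so the first above is n = 77, value 20559.

20559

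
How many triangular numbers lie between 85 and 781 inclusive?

27

The n-th triangular number is n(n+1)/2.
Smallest index with value ≥ 85: n = 13 (giving 91).
Largest index with value ≤ 781: n = 39 (giving 780).
Indices 13 through 39: 27 terms.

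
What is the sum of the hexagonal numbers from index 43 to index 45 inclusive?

11488

Σ i(2i−1) = 2Σi² − Σi over i = 43..45.
Σi = 1035 − 903 = 132 and Σi² = 31395 − 25585 = 5810.
2·5810 − 1·132 = 11488.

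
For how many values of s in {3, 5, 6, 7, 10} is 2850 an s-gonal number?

s = 3: P(3, 75) = 2850. ✓
s = 5: P(5, 43) = 2752 and P(5, 44) = 2882; 2850 is not s-gonal.
s = 6: P(6, 38) = 2850. ✓
s = 7: P(7, 34) = 2839 and P(7, 35) = 3010; 2850 is not s-gonal.
s = 10: P(10, 27) = 2835 and P(10, 28) = 3052; 2850 is not s-gonal.
Hits: s ∈ {3, 6} → 2.

2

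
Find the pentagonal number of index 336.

169176

The 336th pentagonal number is n(3n−1)/2 with n = 336.
336·(3·336 − 1)/2 = 336·1007/2 = 169176.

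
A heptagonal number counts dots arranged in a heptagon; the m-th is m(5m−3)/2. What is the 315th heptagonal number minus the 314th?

Consecutive heptagonal numbers differ by 5n − 4: here 5·315 − 4 = 1571.

1571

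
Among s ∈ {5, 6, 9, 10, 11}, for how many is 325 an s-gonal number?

s = 5: P(5, 14) = 287 and P(5, 15) = 330; 325 is not s-gonal.
s = 6: P(6, 13) = 325. ✓
s = 9: P(9, 10) = 325. ✓
s = 10: P(10, 9) = 297 and P(10, 10) = 370; 325 is not s-gonal.
s = 11: P(11, 8) = 260 and P(11, 9) = 333; 325 is not s-gonal.
Hits: s ∈ {6, 9} → 2.

2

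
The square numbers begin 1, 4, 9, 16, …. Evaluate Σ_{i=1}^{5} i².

Σ_{i=1}^{5} i² = 5·6·11/6 = 55.

55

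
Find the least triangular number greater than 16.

Solve n(n+1)/2 > 16 for integer n.
The largest n with value ≤ 16 is 5 (since 15 ≤ 16 < 21), so the first above is n = 6, value 21.

21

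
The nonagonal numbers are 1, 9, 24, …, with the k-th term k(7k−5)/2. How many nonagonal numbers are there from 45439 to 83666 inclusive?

40

The n-th nonagonal number is n(7n−5)/2.
Smallest index with value ≥ 45439: n = 115 (giving 46000).
Largest index with value ≤ 83666: n = 154 (giving 82621).
Indices 115 through 154: 40 terms.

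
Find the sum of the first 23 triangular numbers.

Σ i(i+1)/2 = (Σi² + Σi) / 2 over i = 1..23.
Σi = 276 and Σi² = 4324.
(1·4324 + 1·276) / 2 = 4600/2 = 2300.

2300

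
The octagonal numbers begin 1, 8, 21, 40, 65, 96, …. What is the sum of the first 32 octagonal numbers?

33264

Σ i(3i−2) = 3Σi² − 2Σi over i = 1..32.
Σi = 528 and Σi² = 11440.
3·11440 − 2·528 = 33264.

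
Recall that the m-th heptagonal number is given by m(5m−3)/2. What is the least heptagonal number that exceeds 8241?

8323

Solve n(5n−3)/2 > 8241 for integer n.
The largest n with value ≤ 8241 is 57 (since 8037 ≤ 8241 < 8323), so the first above is n = 58, value 8323.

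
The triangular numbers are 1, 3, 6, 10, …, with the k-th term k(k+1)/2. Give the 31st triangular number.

The 31st triangular number is n(n+1)/2 with n = 31.
31·32/2 = 992/2 = 496.

496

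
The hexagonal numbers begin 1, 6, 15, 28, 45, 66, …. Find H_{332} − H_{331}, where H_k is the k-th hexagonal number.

Consecutive hexagonal numbers differ by 4n − 3: here 4·332 − 3 = 1325.

1325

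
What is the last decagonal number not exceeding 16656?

16192

Solve n(4n−3) ≤ 16656 for integer n.
n = 64 gives 16192 ≤ 16656, while n = 65 gives 16705 > 16656; so the answer is 16192.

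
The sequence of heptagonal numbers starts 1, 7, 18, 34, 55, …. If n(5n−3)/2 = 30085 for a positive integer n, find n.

Set n(5n−3)/2 = 30085, giving 5n² − 3n − 60170 = 0.
The discriminant is 9 + 40·30085 = 1203409, and √1203409 = 1097.
So n = (3 + 1097) / 10 = 1100/10 = 110.
Check: 110·(5·110 − 3)/2 = 30085. ✓

110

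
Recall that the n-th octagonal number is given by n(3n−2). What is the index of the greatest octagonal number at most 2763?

Solve n(3n−2) ≤ 2763 for integer n.
n = 30 gives 2640 ≤ 2763, while n = 31 gives 2821 > 2763; so the answer is index 30.

30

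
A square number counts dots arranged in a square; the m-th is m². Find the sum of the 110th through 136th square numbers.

410121

Σ_{i=110}^{136} i² = 847756 − 437635 = 410121.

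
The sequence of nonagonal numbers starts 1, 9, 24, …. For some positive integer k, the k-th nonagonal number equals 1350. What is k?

20

Set n(7n−5)/2 = 1350, giving 7n² − 5n − 2700 = 0.
The discriminant is 25 + 56·1350 = 75625, and √75625 = 275.
So n = (5 + 275) / 14 = 280/14 = 20.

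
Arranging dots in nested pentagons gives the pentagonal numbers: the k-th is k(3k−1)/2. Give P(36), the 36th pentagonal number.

The 36th pentagonal number is n(3n−1)/2 with n = 36.
36·(3·36 − 1)/2 = 36·107/2 = 1926.

1926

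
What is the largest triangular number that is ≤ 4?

3

Solve n(n+1)/2 ≤ 4 for integer n.
n = 2 gives 3 ≤ 4, while n = 3 gives 6 > 4; so the answer is 3.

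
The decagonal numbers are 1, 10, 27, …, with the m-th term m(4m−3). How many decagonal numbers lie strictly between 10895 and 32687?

38

The n-th decagonal number is n(4n−3).
Smallest index with value > 10895: n = 53 (giving 11077).
Largest index with value < 32687: n = 90 (giving 32130).
Indices 53 through 90: 38 terms.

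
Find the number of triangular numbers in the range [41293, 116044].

The n-th triangular number is n(n+1)/2.
Smallest index with value ≥ 41293: n = 287 (giving 41328).
Largest index with value ≤ 116044: n = 481 (giving 115921).
Indices 287 through 481: 195 terms.

195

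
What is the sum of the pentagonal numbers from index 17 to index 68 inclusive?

157352

Σ i(3i−1)/2 = (3Σi² − Σi) / 2 over i = 17..68.
Σi = 2346 − 136 = 2210 and Σi² = 107134 − 1496 = 105638.
(3·105638 − 1·2210) / 2 = 314704/2 = 157352.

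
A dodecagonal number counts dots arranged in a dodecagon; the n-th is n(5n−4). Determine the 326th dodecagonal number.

530076

The 326th dodecagonal number is n(5n−4) with n = 326.
326·(5·326 − 4) = 326·1626 = 530076.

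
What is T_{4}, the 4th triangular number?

10

The 4th triangular number is n(n+1)/2 with n = 4.
4·5/2 = 20/2 = 10.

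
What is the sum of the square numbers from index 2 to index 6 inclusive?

Σ_{i=2}^{6} i² = 91 − 1 = 90.

90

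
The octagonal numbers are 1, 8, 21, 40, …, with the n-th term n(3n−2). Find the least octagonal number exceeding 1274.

Solve n(3n−2) > 1274 for integer n.
The largest n with value ≤ 1274 is 20 (since 1160 ≤ 1274 < 1281), so the first above is n = 21, value 1281.

1281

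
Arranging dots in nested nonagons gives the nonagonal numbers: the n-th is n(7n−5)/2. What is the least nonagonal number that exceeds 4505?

Solve n(7n−5)/2 > 4505 for integer n.
The largest n with value ≤ 4505 is 36 (since 4446 ≤ 4505 < 4699), so the first above is n = 37, value 4699.

4699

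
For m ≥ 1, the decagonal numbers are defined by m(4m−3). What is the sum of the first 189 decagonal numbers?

9019395

Σ i(4i−3) = 4Σi² − 3Σi over i = 1..189.
Σi = 17955 and Σi² = 2268315.
4·2268315 − 3·17955 = 9019395.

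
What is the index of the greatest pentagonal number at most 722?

22

Solve n(3n−1)/2 ≤ 722 for integer n.
n = 22 gives 715 ≤ 722, while n = 23 gives 782 > 722; so the answer is index 22.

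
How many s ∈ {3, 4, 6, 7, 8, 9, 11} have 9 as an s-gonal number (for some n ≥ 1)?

2

s = 3: P(3, 3) = 6 and P(3, 4) = 10; 9 is not s-gonal.
s = 4: P(4, 3) = 9. ✓
s = 6: P(6, 2) = 6 and P(6, 3) = 15; 9 is not s-gonal.
s = 7: P(7, 2) = 7 and P(7, 3) = 18; 9 is not s-gonal.
s = 8: P(8, 2) = 8 and P(8, 3) = 21; 9 is not s-gonal.
s = 9: P(9, 2) = 9. ✓
s = 11: P(11, 1) = 1 and P(11, 2) = 11; 9 is not s-gonal.
Hits: s ∈ {4, 9} → 2.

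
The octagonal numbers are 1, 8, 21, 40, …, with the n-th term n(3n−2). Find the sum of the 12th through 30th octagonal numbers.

26049

Σ i(3i−2) = 3Σi² − 2Σi over i = 12..30.
Σi = 465 − 66 = 399 and Σi² = 9455 − 506 = 8949.
3·8949 − 2·399 = 26049.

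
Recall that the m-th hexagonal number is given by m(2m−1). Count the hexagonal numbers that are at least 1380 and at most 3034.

13

The n-th hexagonal number is n(2n−1).
Smallest index with value ≥ 1380: n = 27 (giving 1431).
Largest index with value ≤ 3034: n = 39 (giving 3003).
Indices 27 through 39: 13 terms.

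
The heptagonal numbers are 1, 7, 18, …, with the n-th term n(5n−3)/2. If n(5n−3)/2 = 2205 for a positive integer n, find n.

30

Set n(5n−3)/2 = 2205, giving 5n² − 3n − 4410 = 0.
So n = (3 + 297) / 10 = 300/10 = 30.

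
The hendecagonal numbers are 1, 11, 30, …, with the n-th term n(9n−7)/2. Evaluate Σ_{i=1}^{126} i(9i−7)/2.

3008376

Σ i(9i−7)/2 = (9Σi² − 7Σi) / 2 over i = 1..126.
Σi = 8001 and Σi² = 674751.
(9·674751 − 7·8001) / 2 = 6016752/2 = 3008376.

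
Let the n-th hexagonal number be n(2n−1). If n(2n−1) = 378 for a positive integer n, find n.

14

Set n(2n−1) = 378, giving 2n² − n − 378 = 0.
The discriminant is 1 + 8·378 = 3025, and √3025 = 55.
So n = (1 + 55) / 4 = 56/4 = 14.
Check: 14·(2·14 − 1) = 378. ✓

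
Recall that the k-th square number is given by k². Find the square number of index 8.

64

The 8th square number is n² with n = 8.
8² = 64.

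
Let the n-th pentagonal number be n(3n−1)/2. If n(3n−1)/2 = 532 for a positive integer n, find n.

Set n(3n−1)/2 = 532, giving 3n² − n − 1064 = 0.
The discriminant is 1 + 24·532 = 12769, and √12769 = 113.
So n = (1 + 113) / 6 = 114/6 = 19.

19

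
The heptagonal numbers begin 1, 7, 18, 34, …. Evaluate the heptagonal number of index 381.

362331

The 381st heptagonal number is n(5n−3)/2 with n = 381.
381·(5·381 − 3)/2 = 381·1902/2 = 381·951 = 362331.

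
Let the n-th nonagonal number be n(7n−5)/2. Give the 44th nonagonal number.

6666

The 44th nonagonal number is n(7n−5)/2 with n = 44.
44·(7·44 − 5)/2 = 44·303/2 = 6666.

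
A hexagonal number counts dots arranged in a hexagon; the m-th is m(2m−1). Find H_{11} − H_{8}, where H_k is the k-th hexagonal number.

11·(2·11 − 1) = 231 and 8·(2·8 − 1) = 120.
Difference: 231 − 120 = 111.

111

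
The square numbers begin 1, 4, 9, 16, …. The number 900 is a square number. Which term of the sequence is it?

30

We need n² = 900, so n = √900 = 30.
Check: 30² = 900. ✓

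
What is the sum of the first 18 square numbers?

2109

Σ_{i=1}^{18} i² = 18·19·37/6 = 2109.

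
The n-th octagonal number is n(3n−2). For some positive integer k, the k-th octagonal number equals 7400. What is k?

Set n(3n−2) = 7400, giving 3n² − 2n − 7400 = 0.
The discriminant is 4 + 12·7400 = 88804, and √88804 = 298.
So n = (2 + 298) / 6 = 300/6 = 50.
Check: 50·(3·50 − 2) = 7400. ✓

50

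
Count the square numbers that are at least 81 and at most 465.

13

The n-th square number is n².
Smallest index with value ≥ 81: n = 9 (giving 81).
Largest index with value ≤ 465: n = 21 (giving 441).
Indices 9 through 21: 13 terms.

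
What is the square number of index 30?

30² = 900.

900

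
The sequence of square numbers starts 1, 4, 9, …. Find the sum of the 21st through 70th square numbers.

113925

Σ_{i=21}^{70} i² = 116795 − 2870 = 113925.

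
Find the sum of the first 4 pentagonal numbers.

40

Σ i(3i−1)/2 = (3Σi² − Σi) / 2 over i = 1..4.
Σi = 10 and Σi² = 30.
(3·30 − 1·10) / 2 = 80/2 = 40.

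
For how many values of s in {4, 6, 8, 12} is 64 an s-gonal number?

2

s = 4: P(4, 8) = 64. ✓
s = 6: P(6, 5) = 45 and P(6, 6) = 66; 64 is not s-gonal.
s = 8: P(8, 4) = 40 and P(8, 5) = 65; 64 is not s-gonal.
s = 12: P(12, 4) = 64. ✓
Hits: s ∈ {4, 12} → 2.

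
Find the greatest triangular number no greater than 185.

171

Solve n(n+1)/2 ≤ 185 for integer n.
n = 18 gives 171 ≤ 185, while n = 19 gives 190 > 185; so the answer is 171.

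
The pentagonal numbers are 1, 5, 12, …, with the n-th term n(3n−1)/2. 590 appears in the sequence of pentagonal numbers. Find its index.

Set n(3n−1)/2 = 590, giving 3n² − n − 1180 = 0.
The discriminant is 1 + 24·590 = 14161, and √14161 = 119.
So n = (1 + 119) / 6 = 120/6 = 20.

20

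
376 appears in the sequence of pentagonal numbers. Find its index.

16

Set n(3n−1)/2 = 376, giving 3n² − n − 752 = 0.
The discriminant is 1 + 24·376 = 9025, and √9025 = 95.
So n = (1 + 95) / 6 = 96/6 = 16.
Check: 16·(3·16 − 1)/2 = 376. ✓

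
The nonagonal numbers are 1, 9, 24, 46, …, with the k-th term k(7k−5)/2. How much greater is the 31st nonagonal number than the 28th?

612

31·(7·31 − 5)/2 = 3286 and 28·(7·28 − 5)/2 = 2674.
Difference: 3286 − 2674 = 612.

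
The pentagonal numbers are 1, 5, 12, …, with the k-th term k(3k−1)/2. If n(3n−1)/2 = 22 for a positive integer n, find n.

Set n(3n−1)/2 = 22, giving 3n² − n − 44 = 0.
The discriminant is 1 + 24·22 = 529, and √529 = 23.
So n = (1 + 23) / 6 = 24/6 = 4.

4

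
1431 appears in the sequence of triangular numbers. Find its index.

Set n(n+1)/2 = 1431, giving n² + n − 2862 = 0.
So n = (-1 + 107) / 2 = 106/2 = 53.
Check: 53·54/2 = 1431. ✓

53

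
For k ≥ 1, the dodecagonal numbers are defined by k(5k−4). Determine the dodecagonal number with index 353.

621633

The 353rd dodecagonal number is n(5n−4) with n = 353.
353·(5·353 − 4) = 353·1761 = 621633.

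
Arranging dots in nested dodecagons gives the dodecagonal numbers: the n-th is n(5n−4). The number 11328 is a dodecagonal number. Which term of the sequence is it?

48

Set n(5n−4) = 11328, giving 5n² − 4n − 11328 = 0.
The discriminant is 16 + 20·11328 = 226576, and √226576 = 476.
So n = (4 + 476) / 10 = 480/10 = 48.
Check: 48·(5·48 − 4) = 11328. ✓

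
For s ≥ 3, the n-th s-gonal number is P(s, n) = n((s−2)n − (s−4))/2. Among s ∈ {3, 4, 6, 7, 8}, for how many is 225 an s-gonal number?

s = 3: P(3, 20) = 210 and P(3, 21) = 231; 225 is not s-gonal.
s = 4: P(4, 15) = 225. ✓
s = 6: P(6, 10) = 190 and P(6, 11) = 231; 225 is not s-gonal.
s = 7: P(7, 9) = 189 and P(7, 10) = 235; 225 is not s-gonal.
s = 8: P(8, 9) = 225. ✓
Hits: s ∈ {4, 8} → 2.

2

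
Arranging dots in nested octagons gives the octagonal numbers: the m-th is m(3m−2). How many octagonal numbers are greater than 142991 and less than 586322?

224

The n-th octagonal number is n(3n−2).
Smallest index with value > 142991: n = 219 (giving 143445).
Largest index with value < 586322: n = 442 (giving 585208).
Indices 219 through 442: 224 terms.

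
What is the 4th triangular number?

10

4·5/2 = 20/2 = 10.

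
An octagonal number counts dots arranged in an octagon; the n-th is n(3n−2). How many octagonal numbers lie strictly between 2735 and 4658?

9

The n-th octagonal number is n(3n−2).
Smallest index with value > 2735: n = 31 (giving 2821).
Largest index with value < 4658: n = 39 (giving 4485).
Indices 31 through 39: 9 terms.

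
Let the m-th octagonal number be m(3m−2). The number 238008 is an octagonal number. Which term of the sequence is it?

282

Set n(3n−2) = 238008, giving 3n² − 2n − 238008 = 0.
So n = (2 + 1690) / 6 = 1692/6 = 282.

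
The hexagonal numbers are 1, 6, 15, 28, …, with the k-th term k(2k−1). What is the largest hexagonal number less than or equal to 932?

Solve n(2n−1) ≤ 932 for integer n.
n = 21 gives 861 ≤ 932, while n = 22 gives 946 > 932; so the answer is 861.

861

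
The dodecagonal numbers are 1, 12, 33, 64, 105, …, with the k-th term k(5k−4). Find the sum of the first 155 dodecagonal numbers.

Σ i(5i−4) = 5Σi² − 4Σi over i = 1..155.
Σi = 12090 and Σi² = 1253330.
5·1253330 − 4·12090 = 6218290.

6218290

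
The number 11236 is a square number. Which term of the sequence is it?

106

We need n² = 11236, so n = √11236 = 106.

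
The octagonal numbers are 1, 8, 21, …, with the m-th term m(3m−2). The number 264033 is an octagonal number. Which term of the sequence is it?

Set n(3n−2) = 264033, giving 3n² − 2n − 264033 = 0.
The discriminant is 4 + 12·264033 = 3168400, and √3168400 = 1780.
So n = (2 + 1780) / 6 = 1782/6 = 297.

297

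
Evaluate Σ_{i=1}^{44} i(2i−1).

57750

Σ i(2i−1) = 2Σi² − Σi over i = 1..44.
Σi = 990 and Σi² = 29370.
2·29370 − 1·990 = 57750.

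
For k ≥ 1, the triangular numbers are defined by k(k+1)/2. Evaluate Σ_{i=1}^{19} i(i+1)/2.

1330

Σ i(i+1)/2 = (Σi² + Σi) / 2 over i = 1..19.
Σi = 190 and Σi² = 2470.
(1·2470 + 1·190) / 2 = 2660/2 = 1330.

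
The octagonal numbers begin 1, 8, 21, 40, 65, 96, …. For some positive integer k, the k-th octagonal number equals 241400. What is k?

Set n(3n−2) = 241400, giving 3n² − 2n − 241400 = 0.
The discriminant is 4 + 12·241400 = 2896804, and √2896804 = 1702.
So n = (2 + 1702) / 6 = 1704/6 = 284.

284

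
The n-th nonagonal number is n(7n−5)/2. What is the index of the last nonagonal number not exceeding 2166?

25

Solve n(7n−5)/2 ≤ 2166 for integer n.
n = 25 gives 2125 ≤ 2166, while n = 26 gives 2301 > 2166; so the answer is index 25.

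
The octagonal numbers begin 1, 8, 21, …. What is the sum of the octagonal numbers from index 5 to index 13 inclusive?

Σ i(3i−2) = 3Σi² − 2Σi over i = 5..13.
Σi = 91 − 10 = 81 and Σi² = 819 − 30 = 789.
3·789 − 2·81 = 2205.

2205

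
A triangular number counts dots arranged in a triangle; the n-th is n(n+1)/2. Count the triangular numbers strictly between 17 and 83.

The n-th triangular number is n(n+1)/2.
Smallest index with value > 17: n = 6 (giving 21).
Largest index with value < 83: n = 12 (giving 78).
Indices 6 through 12: 7 terms.

7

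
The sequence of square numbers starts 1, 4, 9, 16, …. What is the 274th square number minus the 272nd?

274² = 75076 and 272² = 73984.
Difference: 75076 − 73984 = 1092.

1092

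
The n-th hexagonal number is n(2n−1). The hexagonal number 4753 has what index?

Set n(2n−1) = 4753, giving 2n² − n − 4753 = 0.
The discriminant is 1 + 8·4753 = 38025, and √38025 = 195.
So n = (1 + 195) / 4 = 196/4 = 49.

49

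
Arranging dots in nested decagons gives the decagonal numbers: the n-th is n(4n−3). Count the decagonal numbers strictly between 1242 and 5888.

The n-th decagonal number is n(4n−3).
Smallest index with value > 1242: n = 19 (giving 1387).
Largest index with value < 5888: n = 38 (giving 5662).
Indices 19 through 38: 20 terms.

20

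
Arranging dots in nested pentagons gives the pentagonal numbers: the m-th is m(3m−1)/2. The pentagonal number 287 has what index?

Set n(3n−1)/2 = 287, giving 3n² − n − 574 = 0.
So n = (1 + 83) / 6 = 84/6 = 14.

14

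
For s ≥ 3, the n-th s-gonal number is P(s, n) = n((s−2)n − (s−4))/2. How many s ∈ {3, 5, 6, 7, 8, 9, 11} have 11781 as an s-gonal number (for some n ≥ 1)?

3

s = 3: P(3, 153) = 11781. ✓
s = 5: P(5, 88) = 11572 and P(5, 89) = 11837; 11781 is not s-gonal.
s = 6: P(6, 77) = 11781. ✓
s = 7: P(7, 68) = 11458 and P(7, 69) = 11799; 11781 is not s-gonal.
s = 8: P(8, 63) = 11781. ✓
s = 9: P(9, 58) = 11629 and P(9, 59) = 12036; 11781 is not s-gonal.
s = 11: P(11, 51) = 11526 and P(11, 52) = 11986; 11781 is not s-gonal.
Hits: s ∈ {3, 6, 8} → 3.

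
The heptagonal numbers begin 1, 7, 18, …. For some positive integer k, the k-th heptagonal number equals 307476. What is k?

351

Set n(5n−3)/2 = 307476, giving 5n² − 3n − 614952 = 0.
The discriminant is 9 + 40·307476 = 12299049, and √12299049 = 3507.
So n = (3 + 3507) / 10 = 3510/10 = 351.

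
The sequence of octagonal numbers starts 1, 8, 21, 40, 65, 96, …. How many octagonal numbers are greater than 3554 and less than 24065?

55

The n-th octagonal number is n(3n−2).
Smallest index with value > 3554: n = 35 (giving 3605).
Largest index with value < 24065: n = 89 (giving 23585).
Indices 35 through 89: 55 terms.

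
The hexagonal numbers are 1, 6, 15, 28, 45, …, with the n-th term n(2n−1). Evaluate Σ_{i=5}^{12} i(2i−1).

Σ i(2i−1) = 2Σi² − Σi over i = 5..12.
Σi = 78 − 10 = 68 and Σi² = 650 − 30 = 620.
2·620 − 1·68 = 1172.

1172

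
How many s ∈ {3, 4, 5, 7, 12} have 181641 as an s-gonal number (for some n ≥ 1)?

s = 3: P(3, 602) = 181503 and P(3, 603) = 182106; 181641 is not s-gonal.
s = 4: P(4, 426) = 181476 and P(4, 427) = 182329; 181641 is not s-gonal.
s = 5: P(5, 348) = 181482 and P(5, 349) = 182527; 181641 is not s-gonal.
s = 7: P(7, 269) = 180499 and P(7, 270) = 181845; 181641 is not s-gonal.
s = 12: P(12, 191) = 181641. ✓
Hits: s ∈ {12} → 1.

1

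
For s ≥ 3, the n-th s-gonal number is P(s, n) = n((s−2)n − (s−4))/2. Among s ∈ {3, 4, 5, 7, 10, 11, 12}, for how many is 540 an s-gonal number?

s = 3: P(3, 32) = 528 and P(3, 33) = 561; 540 is not s-gonal.
s = 4: P(4, 23) = 529 and P(4, 24) = 576; 540 is not s-gonal.
s = 5: P(5, 19) = 532 and P(5, 20) = 590; 540 is not s-gonal.
s = 7: P(7, 15) = 540. ✓
s = 10: P(10, 12) = 540. ✓
s = 11: P(11, 11) = 506 and P(11, 12) = 606; 540 is not s-gonal.
s = 12: P(12, 10) = 460 and P(12, 11) = 561; 540 is not s-gonal.
Hits: s ∈ {7, 10} → 2.

2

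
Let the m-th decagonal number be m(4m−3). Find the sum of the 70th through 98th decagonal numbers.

Σ i(4i−3) = 4Σi² − 3Σi over i = 70..98.
Σi = 4851 − 2415 = 2436 and Σi² = 318549 − 111895 = 206654.
4·206654 − 3·2436 = 819308.

819308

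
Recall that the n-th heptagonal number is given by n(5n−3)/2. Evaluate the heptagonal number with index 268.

The 268th heptagonal number is n(5n−3)/2 with n = 268.
268·(5·268 − 3)/2 = 268·1337/2 = 179158.

179158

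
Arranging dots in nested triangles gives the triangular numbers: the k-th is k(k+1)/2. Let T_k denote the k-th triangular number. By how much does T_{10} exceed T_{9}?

Consecutive triangular numbers differ by n: T_{10} − T_{9} = 10.

10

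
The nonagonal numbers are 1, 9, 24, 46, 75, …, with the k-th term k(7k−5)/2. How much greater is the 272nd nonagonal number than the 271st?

Consecutive nonagonal numbers differ by 7n − 6: here 7·272 − 6 = 1898.

1898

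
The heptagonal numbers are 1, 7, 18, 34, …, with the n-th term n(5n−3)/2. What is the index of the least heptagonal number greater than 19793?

90

Solve n(5n−3)/2 > 19793 for integer n.
The largest n with value ≤ 19793 is 89 (since 19669 ≤ 19793 < 20115), so the first above is n = 90, value 20115.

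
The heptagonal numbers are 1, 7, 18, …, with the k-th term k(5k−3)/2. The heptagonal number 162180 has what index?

255

Set n(5n−3)/2 = 162180, giving 5n² − 3n − 324360 = 0.
So n = (3 + 2547) / 10 = 2550/10 = 255.
Check: 255·(5·255 − 3)/2 = 162180. ✓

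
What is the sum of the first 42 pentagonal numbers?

Σ i(3i−1)/2 = (3Σi² − Σi) / 2 over i = 1..42.
Σi = 903 and Σi² = 25585.
(3·25585 − 1·903) / 2 = 75852/2 = 37926.

37926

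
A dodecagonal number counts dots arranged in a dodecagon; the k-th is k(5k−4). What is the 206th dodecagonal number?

The 206th dodecagonal number is n(5n−4) with n = 206.
206·(5·206 − 4) = 206·1026 = 211356.

211356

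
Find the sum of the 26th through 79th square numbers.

Σ_{i=26}^{79} i² = 167480 − 5525 = 161955.

161955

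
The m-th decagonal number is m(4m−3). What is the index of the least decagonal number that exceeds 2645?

27

Solve n(4n−3) > 2645 for integer n.
The largest n with value ≤ 2645 is 26 (since 2626 ≤ 2645 < 2835), so the first above is n = 27, value 2835.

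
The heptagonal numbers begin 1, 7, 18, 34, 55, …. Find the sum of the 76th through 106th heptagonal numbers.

643746

Σ i(5i−3)/2 = (5Σi² − 3Σi) / 2 over i = 76..106.
Σi = 5671 − 2850 = 2821 and Σi² = 402641 − 143450 = 259191.
(5·259191 − 3·2821) / 2 = 1287492/2 = 643746.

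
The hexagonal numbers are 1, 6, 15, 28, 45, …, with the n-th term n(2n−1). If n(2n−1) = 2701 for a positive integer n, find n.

37

Set n(2n−1) = 2701, giving 2n² − n − 2701 = 0.
So n = (1 + 147) / 4 = 148/4 = 37.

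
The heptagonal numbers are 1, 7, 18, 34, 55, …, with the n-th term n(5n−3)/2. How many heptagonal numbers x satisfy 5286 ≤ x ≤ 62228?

The n-th heptagonal number is n(5n−3)/2.
Smallest index with value ≥ 5286: n = 47 (giving 5452).
Largest index with value ≤ 62228: n = 158 (giving 62173).
Indices 47 through 158: 112 terms.

112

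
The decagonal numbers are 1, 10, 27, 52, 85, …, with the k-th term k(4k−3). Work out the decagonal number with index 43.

The 43rd decagonal number is n(4n−3) with n = 43.
43·(4·43 − 3) = 43·169 = 7267.

7267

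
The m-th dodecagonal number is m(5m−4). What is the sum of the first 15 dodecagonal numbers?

Σ i(5i−4) = 5Σi² − 4Σi over i = 1..15.
Σi = 120 and Σi² = 1240.
5·1240 − 4·120 = 5720.

5720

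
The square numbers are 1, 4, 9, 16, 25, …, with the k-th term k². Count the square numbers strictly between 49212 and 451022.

450

The n-th square number is n².
Smallest index with value > 49212: n = 222 (giving 49284).
Largest index with value < 451022: n = 671 (giving 450241).
Indices 222 through 671: 450 terms.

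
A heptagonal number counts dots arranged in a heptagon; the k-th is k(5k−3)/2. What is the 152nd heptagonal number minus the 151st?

756

Consecutive heptagonal numbers differ by 5n − 4: here 5·152 − 4 = 756.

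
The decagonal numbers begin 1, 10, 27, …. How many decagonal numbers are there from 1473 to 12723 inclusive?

The n-th decagonal number is n(4n−3).
Smallest index with value ≥ 1473: n = 20 (giving 1540).
Largest index with value ≤ 12723: n = 56 (giving 12376).
Indices 20 through 56: 37 terms.

37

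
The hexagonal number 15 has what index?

3

Set n(2n−1) = 15, giving 2n² − n − 15 = 0.
So n = (1 + 11) / 4 = 12/4 = 3.
Check: 3·(2·3 − 1) = 15. ✓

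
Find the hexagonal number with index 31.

The 31st hexagonal number is n(2n−1) with n = 31.
31·(2·31 − 1) = 31·61 = 1891.

1891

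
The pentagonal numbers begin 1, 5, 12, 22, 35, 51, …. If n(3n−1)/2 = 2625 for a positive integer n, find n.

42

Set n(3n−1)/2 = 2625, giving 3n² − n − 5250 = 0.
The discriminant is 1 + 24·2625 = 63001, and √63001 = 251.
So n = (1 + 251) / 6 = 252/6 = 42.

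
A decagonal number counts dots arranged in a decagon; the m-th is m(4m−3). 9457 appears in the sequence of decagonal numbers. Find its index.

49

Set n(4n−3) = 9457, giving 4n² − 3n − 9457 = 0.
The discriminant is 9 + 16·9457 = 151321, and √151321 = 389.
So n = (3 + 389) / 8 = 392/8 = 49.
Check: 49·(4·49 − 3) = 9457. ✓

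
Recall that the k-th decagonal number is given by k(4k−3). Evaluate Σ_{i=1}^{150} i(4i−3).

Σ i(4i−3) = 4Σi² − 3Σi over i = 1..150.
Σi = 11325 and Σi² = 1136275.
4·1136275 − 3·11325 = 4511125.

4511125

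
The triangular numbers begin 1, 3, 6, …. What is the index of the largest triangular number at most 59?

Solve n(n+1)/2 ≤ 59 for integer n.
n = 10 gives 55 ≤ 59, while n = 11 gives 66 > 59; so the answer is index 10.

10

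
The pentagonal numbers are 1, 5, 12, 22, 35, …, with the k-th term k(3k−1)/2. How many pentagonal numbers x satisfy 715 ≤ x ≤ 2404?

The n-th pentagonal number is n(3n−1)/2.
Smallest index with value ≥ 715: n = 22 (giving 715).
Largest index with value ≤ 2404: n = 40 (giving 2380).
Indices 22 through 40: 19 terms.

19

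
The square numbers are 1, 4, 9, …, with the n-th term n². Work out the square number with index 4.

The 4th square number is n² with n = 4.
4² = 16.

16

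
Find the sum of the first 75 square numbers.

Σ_{i=1}^{75} i² = 75·76·151/6 = 143450.

143450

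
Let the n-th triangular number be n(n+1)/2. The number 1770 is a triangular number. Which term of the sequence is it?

59

Set n(n+1)/2 = 1770, giving n² + n − 3540 = 0.
So n = (-1 + 119) / 2 = 118/2 = 59.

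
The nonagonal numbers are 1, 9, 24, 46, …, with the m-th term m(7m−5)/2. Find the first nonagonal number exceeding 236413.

Solve n(7n−5)/2 > 236413 for integer n.
The largest n with value ≤ 236413 is 260 (since 235950 ≤ 236413 < 237771), so the first above is n = 261, value 237771.

237771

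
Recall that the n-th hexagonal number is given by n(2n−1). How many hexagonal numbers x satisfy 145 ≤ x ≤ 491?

The n-th hexagonal number is n(2n−1).
Smallest index with value ≥ 145: n = 9 (giving 153).
Largest index with value ≤ 491: n = 15 (giving 435).
Indices 9 through 15: 7 terms.

7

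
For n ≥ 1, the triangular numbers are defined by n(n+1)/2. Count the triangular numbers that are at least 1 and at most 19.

The n-th triangular number is n(n+1)/2.
Smallest index with value ≥ 1: n = 1 (giving 1).
Largest index with value ≤ 19: n = 5 (giving 15).
Indices 1 through 5: 5 terms.

5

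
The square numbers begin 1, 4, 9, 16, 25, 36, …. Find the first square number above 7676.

7744

Solve n² > 7676 for integer n.
The largest n with value ≤ 7676 is 87 (since 7569 ≤ 7676 < 7744), so the first above is n = 88, value 7744.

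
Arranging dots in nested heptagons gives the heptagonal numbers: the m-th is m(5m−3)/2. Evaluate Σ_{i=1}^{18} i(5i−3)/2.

Σ i(5i−3)/2 = (5Σi² − 3Σi) / 2 over i = 1..18.
Σi = 171 and Σi² = 2109.
(5·2109 − 3·171) / 2 = 10032/2 = 5016.

5016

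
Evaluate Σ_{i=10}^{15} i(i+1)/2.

Σ i(i+1)/2 = (Σi² + Σi) / 2 over i = 10..15.
Σi = 120 − 45 = 75 and Σi² = 1240 − 285 = 955.
(1·955 + 1·75) / 2 = 1030/2 = 515.

515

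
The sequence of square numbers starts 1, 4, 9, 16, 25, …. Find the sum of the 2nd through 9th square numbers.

284

Σ_{i=2}^{9} i² = 285 − 1 = 284.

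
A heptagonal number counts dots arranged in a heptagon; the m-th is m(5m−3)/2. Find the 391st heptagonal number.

381616

The 391st heptagonal number is n(5n−3)/2 with n = 391.
391·(5·391 − 3)/2 = 391·1952/2 = 391·976 = 381616.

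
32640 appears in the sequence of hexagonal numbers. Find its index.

128

Set n(2n−1) = 32640, giving 2n² − n − 32640 = 0.
The discriminant is 1 + 8·32640 = 261121, and √261121 = 511.
So n = (1 + 511) / 4 = 512/4 = 128.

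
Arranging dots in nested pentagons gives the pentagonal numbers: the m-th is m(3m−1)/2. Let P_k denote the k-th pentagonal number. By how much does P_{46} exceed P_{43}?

46·(3·46 − 1)/2 = 3151 and 43·(3·43 − 1)/2 = 2752.
Difference: 3151 − 2752 = 399.

399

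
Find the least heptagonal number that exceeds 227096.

227557

Solve n(5n−3)/2 > 227096 for integer n.
The largest n with value ≤ 227096 is 301 (since 226051 ≤ 227096 < 227557), so the first above is n = 302, value 227557.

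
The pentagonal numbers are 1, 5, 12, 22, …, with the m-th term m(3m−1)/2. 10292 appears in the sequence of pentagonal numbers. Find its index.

83

Set n(3n−1)/2 = 10292, giving 3n² − n − 20584 = 0.
The discriminant is 1 + 24·10292 = 247009, and √247009 = 497.
So n = (1 + 497) / 6 = 498/6 = 83.
Check: 83·(3·83 − 1)/2 = 10292. ✓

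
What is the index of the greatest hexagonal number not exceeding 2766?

Solve n(2n−1) ≤ 2766 for integer n.
n = 37 gives 2701 ≤ 2766, while n = 38 gives 2850 > 2766; so the answer is index 37.

37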